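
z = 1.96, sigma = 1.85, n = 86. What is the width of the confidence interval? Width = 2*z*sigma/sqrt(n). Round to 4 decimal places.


width = 2*z*sigma/sqrt(n)
2*z*sigma = 2 * 1.96 * 1.85 = 7.252
sqrt(86) ≈ 9.273618
width = 7.252 / 9.273618 ≈ 0.782003

0.7820


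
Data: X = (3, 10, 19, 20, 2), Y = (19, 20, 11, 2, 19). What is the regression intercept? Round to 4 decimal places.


a = ybar - b*xbar, where b = sum((xi-xbar)(yi-ybar)) / sum((xi-xbar)^2)
n = 5, xbar = 54/5 = 10.8, ybar = 71/5 = 14.2
Sxy = sum((xi-xbar)(yi-ybar)) = -222.8
Sxx = sum((xi-xbar)^2) = 290.8
b = Sxy / Sxx = -557/727 ≈ -0.766162
a = 14.2 - (-0.766162) * 10.8 = 16339/727 ≈ 22.474553

22.4746


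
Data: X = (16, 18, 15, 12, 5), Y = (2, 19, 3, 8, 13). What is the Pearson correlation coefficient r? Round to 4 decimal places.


r = sum((xi-xbar)(yi-ybar)) / sqrt(sum((xi-xbar)^2) * sum((yi-ybar)^2))
n = 5, xbar = 66/5 = 13.2, ybar = 45/5 = 9
Sxy = sum((xi-xbar)(yi-ybar)) = -14
Sxx = sum((xi-xbar)^2) = 102.8
Syy = sum((yi-ybar)^2) = 202
sqrt(Sxx*Syy) ≈ 144.102741
r = Sxy / sqrt(Sxx*Syy) = -14 / 144.102741 ≈ -0.097153

-0.0972


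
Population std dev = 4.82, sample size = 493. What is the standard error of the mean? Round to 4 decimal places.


SE = sigma / sqrt(n)
sqrt(493) ≈ 22.203603
SE = 4.82 / 22.203603 ≈ 0.217082

0.2171


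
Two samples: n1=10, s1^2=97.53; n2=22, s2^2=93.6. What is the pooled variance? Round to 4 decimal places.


sp^2 = ((n1-1)*s1^2 + (n2-1)*s2^2)/(n1+n2-2)
(n1-1)*s1^2 = 9 * 97.53 = 877.77
(n2-1)*s2^2 = 21 * 93.6 = 1965.6
numerator = 877.77 + 1965.6 = 2843.37
n1+n2-2 = 30
sp^2 = 2843.37 / 30 = 94.779

94.7790


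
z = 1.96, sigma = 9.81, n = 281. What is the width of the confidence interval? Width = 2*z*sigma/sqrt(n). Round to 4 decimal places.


width = 2*z*sigma/sqrt(n)
2*z*sigma = 2 * 1.96 * 9.81 = 38.4552
sqrt(281) ≈ 16.763055
width = 38.4552 / 16.763055 ≈ 2.294045

2.2940


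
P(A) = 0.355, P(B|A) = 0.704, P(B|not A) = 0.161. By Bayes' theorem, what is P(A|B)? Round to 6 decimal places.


P(A|B) = P(B|A)*P(A) / P(B), P(B) = P(B|A)*P(A) + P(B|not A)*P(not A)
P(B|A)*P(A) = 0.704 * 0.355 = 0.24992
P(B|not A)*P(not A) = 0.161 * 0.645 = 0.103845
P(B) = 0.24992 + 0.103845 = 0.353765
P(A|B) = 0.24992 / 0.353765 ≈ 0.70645768

0.706458


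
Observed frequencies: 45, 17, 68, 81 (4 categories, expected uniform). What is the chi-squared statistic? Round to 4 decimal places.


chi2 = sum((O-E)^2/E), E = total/4
total = 211, E = 211/4 = 52.75
(45 - 52.75)^2 / 52.75 = 60.0625 / 52.75 = 961/844 ≈ 1.138626
(17 - 52.75)^2 / 52.75 = 1278.0625 / 52.75 = 20449/844 ≈ 24.228673
(68 - 52.75)^2 / 52.75 = 232.5625 / 52.75 = 3721/844 ≈ 4.408768
(81 - 52.75)^2 / 52.75 = 798.0625 / 52.75 = 12769/844 ≈ 15.129147
chi2 = 9475/211 ≈ 44.905213

44.9052


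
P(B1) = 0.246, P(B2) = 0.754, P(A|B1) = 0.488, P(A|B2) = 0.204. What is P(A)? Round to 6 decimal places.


P(A) = P(A|B1)*P(B1) + P(A|B2)*P(B2)
P(A|B1)*P(B1) = 0.488 * 0.246 = 0.120048
P(A|B2)*P(B2) = 0.204 * 0.754 = 0.153816
P(A) = 0.120048 + 0.153816 = 0.273864

0.273864


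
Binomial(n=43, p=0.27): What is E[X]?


E[X] = n*p = 43 * 0.27 = 11.61

11.61


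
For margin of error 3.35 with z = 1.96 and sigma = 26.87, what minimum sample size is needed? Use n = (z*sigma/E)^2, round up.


z*sigma/E = 1.96 * 26.87 / 3.35 = 131663/8375 ≈ 15.720955
(z*sigma/E)^2 ≈ 247.148433
round up: n = 248

248


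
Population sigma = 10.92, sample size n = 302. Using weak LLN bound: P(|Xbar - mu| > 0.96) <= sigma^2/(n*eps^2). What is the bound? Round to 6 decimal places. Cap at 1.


bound = min(1, sigma^2/(n*eps^2))
sigma^2 = 10.92^2 = 119.2464
n*eps^2 = 302 * 0.96^2 = 302 * 0.9216 = 278.3232
sigma^2/(n*eps^2) = 119.2464 / 278.3232 ≈ 0.42844578

0.428446


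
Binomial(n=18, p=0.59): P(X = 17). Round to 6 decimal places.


P = C(n,k) * p^k * (1-p)^(n-k)
C(18,17) = 18
p^k = 0.59^17 ≈ 0.0001271991
(1-p)^(n-k) = 0.41^1 = 0.41
P = 18 * 0.0001271991 * 0.41 ≈ 0.000939

0.000939


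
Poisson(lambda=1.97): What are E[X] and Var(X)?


E[X] = Var(X) = lambda = 1.97

1.97, 1.97


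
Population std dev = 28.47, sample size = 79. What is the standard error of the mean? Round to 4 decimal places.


SE = sigma / sqrt(n)
sqrt(79) ≈ 8.888194
SE = 28.47 / 8.888194 ≈ 3.203125

3.2031


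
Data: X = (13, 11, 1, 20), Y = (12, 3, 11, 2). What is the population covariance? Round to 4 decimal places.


Cov = (1/n)*sum((xi-xbar)(yi-ybar))
n = 4, xbar = 45/4 = 11.25, ybar = 28/4 = 7
sum((xi-xbar)(yi-ybar)) = -75
Cov = -75 / 4 = -18.75

-18.7500


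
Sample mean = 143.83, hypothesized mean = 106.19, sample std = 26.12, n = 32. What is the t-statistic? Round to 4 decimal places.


t = (xbar - mu0) / (s/sqrt(n))
xbar - mu0 = 143.83 - 106.19 = 37.64
sqrt(32) ≈ 5.65685425
s/sqrt(n) = 26.12 / 5.65685425 ≈ 4.61740728
t = 37.64 / 4.61740728 ≈ 8.151761

8.1518


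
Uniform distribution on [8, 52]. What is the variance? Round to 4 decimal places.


Var = (b-a)^2 / 12
(b-a)^2 = (52 - 8)^2 = 1936
Var = 1936/12 ≈ 161.333333

161.3333


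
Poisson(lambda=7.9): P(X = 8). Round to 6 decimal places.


P = e^(-lam) * lam^k / k!
e^(-7.9) ≈ 0.0003707435
lam^k = 7.9^8 ≈ 15171088.099066
k! = 8! = 40320
P = 0.0003707435 * 15171088.099066 / 40320 ≈ 0.139499

0.139499


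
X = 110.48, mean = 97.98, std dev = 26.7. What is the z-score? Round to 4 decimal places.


z = (X - mu) / sigma
X - mu = 110.48 - 97.98 = 12.5
z = 12.5 / 26.7 = 125/267 ≈ 0.468165

0.4682


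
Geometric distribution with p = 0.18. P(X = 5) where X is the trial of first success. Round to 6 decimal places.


P = (1-p)^(k-1) * p
(1-p)^(k-1) = 0.82^4 ≈ 0.4521218
P = 0.4521218 * 0.18 ≈ 0.08138192

0.081382


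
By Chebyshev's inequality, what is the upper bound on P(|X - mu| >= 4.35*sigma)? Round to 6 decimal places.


P <= 1/k^2
k^2 = 4.35^2 = 18.9225
1/k^2 = 1 / 18.9225 = 400/7569 ≈ 0.05284714

0.052847


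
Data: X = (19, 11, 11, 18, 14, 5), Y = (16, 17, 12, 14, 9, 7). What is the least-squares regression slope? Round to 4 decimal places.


b = sum((xi-xbar)(yi-ybar)) / sum((xi-xbar)^2)
n = 6, xbar = 78/6 = 13, ybar = 75/6 = 12.5
Sxy = sum((xi-xbar)(yi-ybar)) = 61
Sxx = sum((xi-xbar)^2) = 134
b = Sxy / Sxx = 61/134 ≈ 0.455224

0.4552


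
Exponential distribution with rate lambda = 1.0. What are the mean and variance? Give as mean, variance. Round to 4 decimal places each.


mean = 1/lam, var = 1/lam^2
mean = 1 / 1.0 = 1
lam^2 = 1.0^2 = 1
var = 1 / 1 = 1

1.0000, 1.0000


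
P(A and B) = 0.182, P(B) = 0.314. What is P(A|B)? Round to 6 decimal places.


P(A|B) = P(A and B) / P(B) = 0.182 / 0.314 = 91/157 ≈ 0.57961783

0.579618


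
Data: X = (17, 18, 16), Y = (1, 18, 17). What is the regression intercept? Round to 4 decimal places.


a = ybar - b*xbar, where b = sum((xi-xbar)(yi-ybar)) / sum((xi-xbar)^2)
n = 3, xbar = 51/3 = 17, ybar = 36/3 = 12
Sxy = sum((xi-xbar)(yi-ybar)) = 1
Sxx = sum((xi-xbar)^2) = 2
b = Sxy / Sxx = 0.5
a = 12 - 0.5 * 17 = 3.5

3.5000


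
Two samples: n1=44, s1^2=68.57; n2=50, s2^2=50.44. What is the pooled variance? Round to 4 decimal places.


sp^2 = ((n1-1)*s1^2 + (n2-1)*s2^2)/(n1+n2-2)
(n1-1)*s1^2 = 43 * 68.57 = 2948.51
(n2-1)*s2^2 = 49 * 50.44 = 2471.56
numerator = 2948.51 + 2471.56 = 5420.07
n1+n2-2 = 92
sp^2 = 5420.07 / 92 = 542007/9200 ≈ 58.913804

58.9138


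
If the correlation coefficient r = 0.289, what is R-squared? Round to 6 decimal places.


R^2 = r^2 = (0.289)^2 = 0.083521

0.083521


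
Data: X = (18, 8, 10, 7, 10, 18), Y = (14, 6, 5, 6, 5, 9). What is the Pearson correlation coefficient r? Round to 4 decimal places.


r = sum((xi-xbar)(yi-ybar)) / sqrt(sum((xi-xbar)^2) * sum((yi-ybar)^2))
n = 6, xbar = 71/6 ≈ 11.833333, ybar = 45/6 = 7.5
Sxy = sum((xi-xbar)(yi-ybar)) = 71.5
Sxx = sum((xi-xbar)^2) = 725/6 ≈ 120.833333
Syy = sum((yi-ybar)^2) = 61.5
sqrt(Sxx*Syy) ≈ 86.204698
r = Sxy / sqrt(Sxx*Syy) = 71.5 / 86.204698 ≈ 0.829421

0.8294


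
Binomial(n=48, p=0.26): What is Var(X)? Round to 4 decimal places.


Var = n*p*(1-p) = 48 * 0.26 * 0.74 = 9.2352

9.2352


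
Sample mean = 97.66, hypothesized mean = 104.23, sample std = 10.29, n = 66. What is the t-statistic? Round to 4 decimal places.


t = (xbar - mu0) / (s/sqrt(n))
xbar - mu0 = 97.66 - 104.23 = -6.57
sqrt(66) ≈ 8.12403840
s/sqrt(n) = 10.29 / 8.12403840 ≈ 1.26661144
t = -6.57 / 1.26661144 ≈ -5.187068

-5.1871


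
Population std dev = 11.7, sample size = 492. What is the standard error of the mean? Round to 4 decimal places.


SE = sigma / sqrt(n)
sqrt(492) ≈ 22.181073
SE = 11.7 / 22.181073 ≈ 0.527477

0.5275


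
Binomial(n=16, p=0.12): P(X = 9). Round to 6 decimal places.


P = C(n,k) * p^k * (1-p)^(n-k)
C(16,9) = 11440
p^k = 0.12^9 ≈ 0.000000005159780
(1-p)^(n-k) = 0.88^7 ≈ 0.4086756
P = 11440 * 0.000000005159780 * 0.4086756 ≈ 0.000024

0.000024


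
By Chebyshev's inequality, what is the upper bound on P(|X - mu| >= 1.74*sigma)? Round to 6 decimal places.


P <= 1/k^2
k^2 = 1.74^2 = 3.0276
1/k^2 = 1 / 3.0276 = 2500/7569 ≈ 0.33029462

0.330295


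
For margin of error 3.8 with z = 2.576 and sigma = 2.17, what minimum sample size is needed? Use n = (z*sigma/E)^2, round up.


z*sigma/E = 2.576 * 2.17 / 3.8 ≈ 1.471032
(z*sigma/E)^2 ≈ 2.163934
round up: n = 3

3


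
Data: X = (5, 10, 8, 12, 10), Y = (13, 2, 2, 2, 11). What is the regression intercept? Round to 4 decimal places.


a = ybar - b*xbar, where b = sum((xi-xbar)(yi-ybar)) / sum((xi-xbar)^2)
n = 5, xbar = 45/5 = 9, ybar = 30/5 = 6
Sxy = sum((xi-xbar)(yi-ybar)) = -35
Sxx = sum((xi-xbar)^2) = 28
b = Sxy / Sxx = -1.25
a = 6 - (-1.25) * 9 = 17.25

17.2500


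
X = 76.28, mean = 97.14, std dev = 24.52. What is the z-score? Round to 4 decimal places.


z = (X - mu) / sigma
X - mu = 76.28 - 97.14 = -20.86
z = -20.86 / 24.52 = -1043/1226 ≈ -0.850734

-0.8507


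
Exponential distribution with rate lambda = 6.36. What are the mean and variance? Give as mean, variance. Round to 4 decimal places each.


mean = 1/lam, var = 1/lam^2
mean = 1 / 6.36 = 25/159 ≈ 0.157233
lam^2 = 6.36^2 = 40.4496
var = 1 / 40.4496 ≈ 0.024722

0.1572, 0.0247


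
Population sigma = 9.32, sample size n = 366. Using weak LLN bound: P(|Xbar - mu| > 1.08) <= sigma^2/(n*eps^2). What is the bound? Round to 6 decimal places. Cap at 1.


bound = min(1, sigma^2/(n*eps^2))
sigma^2 = 9.32^2 = 86.8624
n*eps^2 = 366 * 1.08^2 = 366 * 1.1664 = 426.9024
sigma^2/(n*eps^2) = 86.8624 / 426.9024 ≈ 0.20347133

0.203471


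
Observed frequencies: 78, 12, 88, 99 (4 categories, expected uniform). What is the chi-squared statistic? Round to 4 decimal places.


chi2 = sum((O-E)^2/E), E = total/4
total = 277, E = 277/4 = 69.25
(78 - 69.25)^2 / 69.25 = 76.5625 / 69.25 = 1225/1108 ≈ 1.105596
(12 - 69.25)^2 / 69.25 = 3277.5625 / 69.25 = 52441/1108 ≈ 47.329422
(88 - 69.25)^2 / 69.25 = 351.5625 / 69.25 = 5625/1108 ≈ 5.076715
(99 - 69.25)^2 / 69.25 = 885.0625 / 69.25 = 14161/1108 ≈ 12.780686
chi2 = 18363/277 ≈ 66.292419

66.2924


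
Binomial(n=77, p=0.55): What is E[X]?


E[X] = n*p = 77 * 0.55 = 42.35

42.35


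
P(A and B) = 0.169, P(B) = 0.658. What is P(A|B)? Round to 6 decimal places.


P(A|B) = P(A and B) / P(B) = 0.169 / 0.658 = 169/658 ≈ 0.25683891

0.256839


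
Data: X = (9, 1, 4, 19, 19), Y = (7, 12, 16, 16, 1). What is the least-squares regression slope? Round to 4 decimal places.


b = sum((xi-xbar)(yi-ybar)) / sum((xi-xbar)^2)
n = 5, xbar = 52/5 = 10.4, ybar = 52/5 = 10.4
Sxy = sum((xi-xbar)(yi-ybar)) = -78.8
Sxx = sum((xi-xbar)^2) = 279.2
b = Sxy / Sxx = -197/698 ≈ -0.282235

-0.2822


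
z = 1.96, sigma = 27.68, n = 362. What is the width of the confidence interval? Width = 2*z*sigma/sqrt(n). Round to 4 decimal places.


width = 2*z*sigma/sqrt(n)
2*z*sigma = 2 * 1.96 * 27.68 = 108.5056
sqrt(362) ≈ 19.026298
width = 108.5056 / 19.026298 ≈ 5.702928

5.7029


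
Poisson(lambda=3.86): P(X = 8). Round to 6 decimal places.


P = e^(-lam) * lam^k / k!
e^(-3.86) ≈ 0.02106800
lam^k = 3.86^8 ≈ 49283.147595
k! = 8! = 40320
P = 0.02106800 * 49283.147595 / 40320 ≈ 0.025751

0.025751


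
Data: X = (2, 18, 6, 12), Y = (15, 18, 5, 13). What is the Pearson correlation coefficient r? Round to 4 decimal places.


r = sum((xi-xbar)(yi-ybar)) / sqrt(sum((xi-xbar)^2) * sum((yi-ybar)^2))
n = 4, xbar = 38/4 = 9.5, ybar = 51/4 = 12.75
Sxy = sum((xi-xbar)(yi-ybar)) = 55.5
Sxx = sum((xi-xbar)^2) = 147
Syy = sum((yi-ybar)^2) = 92.75
sqrt(Sxx*Syy) ≈ 116.765791
r = Sxy / sqrt(Sxx*Syy) = 55.5 / 116.765791 ≈ 0.475310

0.4753


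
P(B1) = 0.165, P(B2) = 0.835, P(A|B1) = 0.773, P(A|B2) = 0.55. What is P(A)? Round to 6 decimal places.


P(A) = P(A|B1)*P(B1) + P(A|B2)*P(B2)
P(A|B1)*P(B1) = 0.773 * 0.165 = 0.127545
P(A|B2)*P(B2) = 0.55 * 0.835 = 0.45925
P(A) = 0.127545 + 0.45925 = 0.586795

0.586795


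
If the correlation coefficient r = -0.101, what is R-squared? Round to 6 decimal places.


R^2 = r^2 = (-0.101)^2 = 0.010201

0.010201


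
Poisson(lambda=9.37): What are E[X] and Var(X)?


E[X] = Var(X) = lambda = 9.37

9.37, 9.37


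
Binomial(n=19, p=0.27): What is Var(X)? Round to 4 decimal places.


Var = n*p*(1-p) = 19 * 0.27 * 0.73 = 3.7449

3.7449


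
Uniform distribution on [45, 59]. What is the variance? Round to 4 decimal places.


Var = (b-a)^2 / 12
(b-a)^2 = (59 - 45)^2 = 196
Var = 196/12 ≈ 16.333333

16.3333


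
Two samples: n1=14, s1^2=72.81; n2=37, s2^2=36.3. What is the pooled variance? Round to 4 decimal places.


sp^2 = ((n1-1)*s1^2 + (n2-1)*s2^2)/(n1+n2-2)
(n1-1)*s1^2 = 13 * 72.81 = 946.53
(n2-1)*s2^2 = 36 * 36.3 = 1306.8
numerator = 946.53 + 1306.8 = 2253.33
n1+n2-2 = 49
sp^2 = 2253.33 / 49 = 225333/4900 ≈ 45.986327

45.9863


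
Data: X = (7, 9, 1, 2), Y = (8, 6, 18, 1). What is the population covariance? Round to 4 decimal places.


Cov = (1/n)*sum((xi-xbar)(yi-ybar))
n = 4, xbar = 19/4 = 4.75, ybar = 33/4 = 8.25
sum((xi-xbar)(yi-ybar)) = -26.75
Cov = -26.75 / 4 = -6.6875

-6.6875


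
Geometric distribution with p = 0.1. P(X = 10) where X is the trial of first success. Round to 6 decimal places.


P = (1-p)^(k-1) * p
(1-p)^(k-1) = 0.9^9 ≈ 0.3874205
P = 0.3874205 * 0.1 ≈ 0.03874205

0.038742


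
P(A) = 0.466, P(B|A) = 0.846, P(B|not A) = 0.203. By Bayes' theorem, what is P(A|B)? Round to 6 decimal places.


P(A|B) = P(B|A)*P(A) / P(B), P(B) = P(B|A)*P(A) + P(B|not A)*P(not A)
P(B|A)*P(A) = 0.846 * 0.466 = 0.394236
P(B|not A)*P(not A) = 0.203 * 0.534 = 0.108402
P(B) = 0.394236 + 0.108402 = 0.502638
P(A|B) = 0.394236 / 0.502638 ≈ 0.78433385

0.784334


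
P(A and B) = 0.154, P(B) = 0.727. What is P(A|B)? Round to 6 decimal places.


P(A|B) = P(A and B) / P(B) = 0.154 / 0.727 = 154/727 ≈ 0.21182944

0.211829


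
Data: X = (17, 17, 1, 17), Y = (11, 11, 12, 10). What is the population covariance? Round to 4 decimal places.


Cov = (1/n)*sum((xi-xbar)(yi-ybar))
n = 4, xbar = 52/4 = 13, ybar = 44/4 = 11
sum((xi-xbar)(yi-ybar)) = -16
Cov = -16 / 4 = -4

-4.0000


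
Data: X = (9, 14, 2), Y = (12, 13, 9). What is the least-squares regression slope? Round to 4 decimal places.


b = sum((xi-xbar)(yi-ybar)) / sum((xi-xbar)^2)
n = 3, xbar = 25/3 ≈ 8.333333, ybar = 34/3 ≈ 11.333333
Sxy = sum((xi-xbar)(yi-ybar)) = 74/3 ≈ 24.666667
Sxx = sum((xi-xbar)^2) = 218/3 ≈ 72.666667
b = Sxy / Sxx = 37/109 ≈ 0.339450

0.3394


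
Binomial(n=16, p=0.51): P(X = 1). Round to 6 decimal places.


P = C(n,k) * p^k * (1-p)^(n-k)
C(16,1) = 16
p^k = 0.51^1 = 0.51
(1-p)^(n-k) = 0.49^15 ≈ 0.00002253934
P = 16 * 0.51 * 0.00002253934 ≈ 0.000184

0.000184


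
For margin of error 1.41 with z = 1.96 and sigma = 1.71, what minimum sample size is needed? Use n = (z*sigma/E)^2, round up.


z*sigma/E = 1.96 * 1.71 / 1.41 = 2793/1175 ≈ 2.377021
(z*sigma/E)^2 ≈ 5.650230
round up: n = 6

6


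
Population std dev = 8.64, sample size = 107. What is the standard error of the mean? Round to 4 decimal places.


SE = sigma / sqrt(n)
sqrt(107) ≈ 10.344080
SE = 8.64 / 10.344080 ≈ 0.835260

0.8353


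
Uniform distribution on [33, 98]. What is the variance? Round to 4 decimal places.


Var = (b-a)^2 / 12
(b-a)^2 = (98 - 33)^2 = 4225
Var = 4225/12 ≈ 352.083333

352.0833


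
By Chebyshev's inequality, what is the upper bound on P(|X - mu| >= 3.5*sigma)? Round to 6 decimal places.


P <= 1/k^2
k^2 = 3.5^2 = 12.25
1/k^2 = 1 / 12.25 = 4/49 ≈ 0.08163265

0.081633


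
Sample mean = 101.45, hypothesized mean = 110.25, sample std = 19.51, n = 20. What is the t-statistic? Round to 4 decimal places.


t = (xbar - mu0) / (s/sqrt(n))
xbar - mu0 = 101.45 - 110.25 = -8.8
sqrt(20) ≈ 4.47213595
s/sqrt(n) = 19.51 / 4.47213595 ≈ 4.36256862
t = -8.8 / 4.36256862 ≈ -2.017160

-2.0172


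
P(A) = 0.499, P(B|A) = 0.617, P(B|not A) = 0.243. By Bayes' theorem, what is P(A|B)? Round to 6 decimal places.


P(A|B) = P(B|A)*P(A) / P(B), P(B) = P(B|A)*P(A) + P(B|not A)*P(not A)
P(B|A)*P(A) = 0.617 * 0.499 = 0.307883
P(B|not A)*P(not A) = 0.243 * 0.501 = 0.121743
P(B) = 0.307883 + 0.121743 = 0.429626
P(A|B) = 0.307883 / 0.429626 ≈ 0.71663028

0.716630


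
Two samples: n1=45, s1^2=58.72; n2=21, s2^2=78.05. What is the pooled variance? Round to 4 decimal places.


sp^2 = ((n1-1)*s1^2 + (n2-1)*s2^2)/(n1+n2-2)
(n1-1)*s1^2 = 44 * 58.72 = 2583.68
(n2-1)*s2^2 = 20 * 78.05 = 1561
numerator = 2583.68 + 1561 = 4144.68
n1+n2-2 = 64
sp^2 = 4144.68 / 64 = 64.760625

64.7606


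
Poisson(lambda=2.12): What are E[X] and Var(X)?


E[X] = Var(X) = lambda = 2.12

2.12, 2.12


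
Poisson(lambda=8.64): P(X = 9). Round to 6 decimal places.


P = e^(-lam) * lam^k / k!
e^(-8.64) ≈ 0.0001768869
lam^k = 8.64^9 ≈ 268301859.311444
k! = 9! = 362880
P = 0.0001768869 * 268301859.311444 / 362880 ≈ 0.130785

0.130785


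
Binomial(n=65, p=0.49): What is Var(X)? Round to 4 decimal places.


Var = n*p*(1-p) = 65 * 0.49 * 0.51 = 16.2435

16.2435


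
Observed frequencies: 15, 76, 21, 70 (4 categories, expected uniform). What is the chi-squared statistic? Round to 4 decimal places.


chi2 = sum((O-E)^2/E), E = total/4
total = 182, E = 182/4 = 45.5
(15 - 45.5)^2 / 45.5 = 930.25 / 45.5 = 3721/182 ≈ 20.445055
(76 - 45.5)^2 / 45.5 = 930.25 / 45.5 = 3721/182 ≈ 20.445055
(21 - 45.5)^2 / 45.5 = 600.25 / 45.5 = 343/26 ≈ 13.192308
(70 - 45.5)^2 / 45.5 = 600.25 / 45.5 = 343/26 ≈ 13.192308
chi2 = 6122/91 ≈ 67.274725

67.2747


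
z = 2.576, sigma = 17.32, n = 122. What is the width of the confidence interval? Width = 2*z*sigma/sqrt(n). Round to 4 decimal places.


width = 2*z*sigma/sqrt(n)
2*z*sigma = 2 * 2.576 * 17.32 = 89.23264
sqrt(122) ≈ 11.045361
width = 89.23264 / 11.045361 ≈ 8.078744

8.0787


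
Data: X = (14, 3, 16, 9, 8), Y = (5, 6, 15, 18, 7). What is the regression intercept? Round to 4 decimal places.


a = ybar - b*xbar, where b = sum((xi-xbar)(yi-ybar)) / sum((xi-xbar)^2)
n = 5, xbar = 50/5 = 10, ybar = 51/5 = 10.2
Sxy = sum((xi-xbar)(yi-ybar)) = 36
Sxx = sum((xi-xbar)^2) = 106
b = Sxy / Sxx = 18/53 ≈ 0.339623
a = 10.2 - 0.339623 * 10 = 1803/265 ≈ 6.803774

6.8038


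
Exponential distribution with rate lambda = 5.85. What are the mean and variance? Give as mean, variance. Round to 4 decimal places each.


mean = 1/lam, var = 1/lam^2
mean = 1 / 5.85 = 20/117 ≈ 0.170940
lam^2 = 5.85^2 = 34.2225
var = 1 / 34.2225 ≈ 0.029221

0.1709, 0.0292


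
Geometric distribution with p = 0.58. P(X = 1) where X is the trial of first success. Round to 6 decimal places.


P = (1-p)^(k-1) * p
(1-p)^(k-1) = 0.42^0 = 1
P = 1 * 0.58 = 0.58

0.580000


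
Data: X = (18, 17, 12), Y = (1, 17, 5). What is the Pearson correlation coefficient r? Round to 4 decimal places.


r = sum((xi-xbar)(yi-ybar)) / sqrt(sum((xi-xbar)^2) * sum((yi-ybar)^2))
n = 3, xbar = 47/3 ≈ 15.666667, ybar = 23/3 ≈ 7.666667
Sxy = sum((xi-xbar)(yi-ybar)) = 20/3 ≈ 6.666667
Sxx = sum((xi-xbar)^2) = 62/3 ≈ 20.666667
Syy = sum((yi-ybar)^2) = 416/3 ≈ 138.666667
sqrt(Sxx*Syy) ≈ 53.532960
r = Sxy / sqrt(Sxx*Syy) = 6.666667 / 53.532960 ≈ 0.124534

0.1245


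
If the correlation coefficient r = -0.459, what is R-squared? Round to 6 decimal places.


R^2 = r^2 = (-0.459)^2 = 0.210681

0.210681


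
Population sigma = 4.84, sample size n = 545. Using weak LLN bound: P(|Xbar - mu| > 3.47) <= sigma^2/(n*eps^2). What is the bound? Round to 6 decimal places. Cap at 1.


bound = min(1, sigma^2/(n*eps^2))
sigma^2 = 4.84^2 = 23.4256
n*eps^2 = 545 * 3.47^2 = 545 * 12.0409 = 6562.2905
sigma^2/(n*eps^2) = 23.4256 / 6562.2905 ≈ 0.00356973

0.003570


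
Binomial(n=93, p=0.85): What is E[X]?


E[X] = n*p = 93 * 0.85 = 79.05

79.05


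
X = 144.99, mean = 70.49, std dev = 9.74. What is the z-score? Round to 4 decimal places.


z = (X - mu) / sigma
X - mu = 144.99 - 70.49 = 74.5
z = 74.5 / 9.74 = 3725/487 ≈ 7.648871

7.6489


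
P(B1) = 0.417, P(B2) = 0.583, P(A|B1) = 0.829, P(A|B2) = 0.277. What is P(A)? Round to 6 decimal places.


P(A) = P(A|B1)*P(B1) + P(A|B2)*P(B2)
P(A|B1)*P(B1) = 0.829 * 0.417 = 0.345693
P(A|B2)*P(B2) = 0.277 * 0.583 = 0.161491
P(A) = 0.345693 + 0.161491 = 0.507184

0.507184


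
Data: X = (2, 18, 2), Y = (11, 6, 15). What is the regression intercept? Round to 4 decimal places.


a = ybar - b*xbar, where b = sum((xi-xbar)(yi-ybar)) / sum((xi-xbar)^2)
n = 3, xbar = 22/3 ≈ 7.333333, ybar = 32/3 ≈ 10.666667
Sxy = sum((xi-xbar)(yi-ybar)) = -224/3 ≈ -74.666667
Sxx = sum((xi-xbar)^2) = 512/3 ≈ 170.666667
b = Sxy / Sxx = -0.4375
a = 10.666667 - (-0.4375) * 7.333333 = 13.875

13.8750


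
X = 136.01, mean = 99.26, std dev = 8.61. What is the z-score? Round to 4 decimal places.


z = (X - mu) / sigma
X - mu = 136.01 - 99.26 = 36.75
z = 36.75 / 8.61 = 175/41 ≈ 4.268293

4.2683


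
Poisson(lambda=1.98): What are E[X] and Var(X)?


E[X] = Var(X) = lambda = 1.98

1.98, 1.98


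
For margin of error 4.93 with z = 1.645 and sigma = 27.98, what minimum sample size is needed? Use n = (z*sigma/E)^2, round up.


z*sigma/E = 1.645 * 27.98 / 4.93 ≈ 9.336126
(z*sigma/E)^2 ≈ 87.163244
round up: n = 88

88


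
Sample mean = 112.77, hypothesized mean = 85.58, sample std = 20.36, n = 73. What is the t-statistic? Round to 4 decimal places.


t = (xbar - mu0) / (s/sqrt(n))
xbar - mu0 = 112.77 - 85.58 = 27.19
sqrt(73) ≈ 8.54400375
s/sqrt(n) = 20.36 / 8.54400375 ≈ 2.38295776
t = 27.19 / 2.38295776 ≈ 11.410190

11.4102


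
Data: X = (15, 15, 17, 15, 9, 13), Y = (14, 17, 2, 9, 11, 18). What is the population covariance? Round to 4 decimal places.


Cov = (1/n)*sum((xi-xbar)(yi-ybar))
n = 6, xbar = 84/6 = 14, ybar = 71/6 ≈ 11.833333
sum((xi-xbar)(yi-ybar)) = -27
Cov = -27 / 6 = -4.5

-4.5000


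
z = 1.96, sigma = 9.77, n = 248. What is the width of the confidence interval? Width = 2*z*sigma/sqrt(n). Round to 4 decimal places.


width = 2*z*sigma/sqrt(n)
2*z*sigma = 2 * 1.96 * 9.77 = 38.2984
sqrt(248) ≈ 15.748016
width = 38.2984 / 15.748016 ≈ 2.431951

2.4320


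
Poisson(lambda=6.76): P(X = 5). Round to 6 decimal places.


P = e^(-lam) * lam^k / k!
e^(-6.76) ≈ 0.001159229
lam^k = 6.76^5 ≈ 14116.709565
k! = 5! = 120
P = 0.001159229 * 14116.709565 / 120 ≈ 0.136371

0.136371


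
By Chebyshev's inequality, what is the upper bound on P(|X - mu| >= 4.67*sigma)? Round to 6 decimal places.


P <= 1/k^2
k^2 = 4.67^2 = 21.8089
1/k^2 = 1 / 21.8089 ≈ 0.04585284

0.045853


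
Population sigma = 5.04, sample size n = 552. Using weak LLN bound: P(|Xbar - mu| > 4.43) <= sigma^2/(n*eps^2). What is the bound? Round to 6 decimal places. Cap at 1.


bound = min(1, sigma^2/(n*eps^2))
sigma^2 = 5.04^2 = 25.4016
n*eps^2 = 552 * 4.43^2 = 552 * 19.6249 = 10832.9448
sigma^2/(n*eps^2) = 25.4016 / 10832.9448 ≈ 0.00234485

0.002345


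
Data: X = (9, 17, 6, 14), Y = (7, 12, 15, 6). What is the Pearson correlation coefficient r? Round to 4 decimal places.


r = sum((xi-xbar)(yi-ybar)) / sqrt(sum((xi-xbar)^2) * sum((yi-ybar)^2))
n = 4, xbar = 46/4 = 11.5, ybar = 40/4 = 10
Sxy = sum((xi-xbar)(yi-ybar)) = -19
Sxx = sum((xi-xbar)^2) = 73
Syy = sum((yi-ybar)^2) = 54
sqrt(Sxx*Syy) ≈ 62.785349
r = Sxy / sqrt(Sxx*Syy) = -19 / 62.785349 ≈ -0.302618

-0.3026


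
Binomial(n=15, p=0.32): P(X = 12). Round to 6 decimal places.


P = C(n,k) * p^k * (1-p)^(n-k)
C(15,12) = 455
p^k = 0.32^12 ≈ 0.000001152922
(1-p)^(n-k) = 0.68^3 = 0.314432
P = 455 * 0.000001152922 * 0.314432 ≈ 0.000165

0.000165


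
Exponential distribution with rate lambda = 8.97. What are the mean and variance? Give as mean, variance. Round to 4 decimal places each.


mean = 1/lam, var = 1/lam^2
mean = 1 / 8.97 = 100/897 ≈ 0.111483
lam^2 = 8.97^2 = 80.4609
var = 1 / 80.4609 ≈ 0.012428

0.1115, 0.0124


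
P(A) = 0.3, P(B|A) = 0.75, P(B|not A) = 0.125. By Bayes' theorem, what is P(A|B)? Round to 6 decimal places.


P(A|B) = P(B|A)*P(A) / P(B), P(B) = P(B|A)*P(A) + P(B|not A)*P(not A)
P(B|A)*P(A) = 0.75 * 0.3 = 0.225
P(B|not A)*P(not A) = 0.125 * 0.7 = 0.0875
P(B) = 0.225 + 0.0875 = 0.3125
P(A|B) = 0.225 / 0.3125 = 0.72

0.720000


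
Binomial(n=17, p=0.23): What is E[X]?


E[X] = n*p = 17 * 0.23 = 3.91

3.91


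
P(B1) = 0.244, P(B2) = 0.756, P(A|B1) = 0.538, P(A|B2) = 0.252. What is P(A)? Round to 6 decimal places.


P(A) = P(A|B1)*P(B1) + P(A|B2)*P(B2)
P(A|B1)*P(B1) = 0.538 * 0.244 = 0.131272
P(A|B2)*P(B2) = 0.252 * 0.756 = 0.190512
P(A) = 0.131272 + 0.190512 = 0.321784

0.321784


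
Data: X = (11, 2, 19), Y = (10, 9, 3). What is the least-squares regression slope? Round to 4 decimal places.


b = sum((xi-xbar)(yi-ybar)) / sum((xi-xbar)^2)
n = 3, xbar = 32/3 ≈ 10.666667, ybar = 22/3 ≈ 7.333333
Sxy = sum((xi-xbar)(yi-ybar)) = -149/3 ≈ -49.666667
Sxx = sum((xi-xbar)^2) = 434/3 ≈ 144.666667
b = Sxy / Sxx = -149/434 ≈ -0.343318

-0.3433


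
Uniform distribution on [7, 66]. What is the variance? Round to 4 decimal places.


Var = (b-a)^2 / 12
(b-a)^2 = (66 - 7)^2 = 3481
Var = 3481/12 ≈ 290.083333

290.0833


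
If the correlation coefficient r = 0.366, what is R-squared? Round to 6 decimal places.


R^2 = r^2 = (0.366)^2 = 0.133956

0.133956


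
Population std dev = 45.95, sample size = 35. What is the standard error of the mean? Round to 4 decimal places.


SE = sigma / sqrt(n)
sqrt(35) ≈ 5.916080
SE = 45.95 / 5.916080 ≈ 7.766968

7.7670


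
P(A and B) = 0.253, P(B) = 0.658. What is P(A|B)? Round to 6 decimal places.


P(A|B) = P(A and B) / P(B) = 0.253 / 0.658 = 253/658 ≈ 0.38449848

0.384498


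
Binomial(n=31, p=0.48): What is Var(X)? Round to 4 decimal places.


Var = n*p*(1-p) = 31 * 0.48 * 0.52 = 7.7376

7.7376


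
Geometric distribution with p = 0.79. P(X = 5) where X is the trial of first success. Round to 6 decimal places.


P = (1-p)^(k-1) * p
(1-p)^(k-1) = 0.21^4 = 0.00194481
P = 0.00194481 * 0.79 ≈ 0.001536400

0.001536


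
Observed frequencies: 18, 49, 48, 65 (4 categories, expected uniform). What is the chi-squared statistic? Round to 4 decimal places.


chi2 = sum((O-E)^2/E), E = total/4
total = 180, E = 180/4 = 45
(18 - 45)^2 / 45 = 729 / 45 = 16.2
(49 - 45)^2 / 45 = 16 / 45 = 16/45 ≈ 0.355556
(48 - 45)^2 / 45 = 9 / 45 = 0.2
(65 - 45)^2 / 45 = 400 / 45 = 80/9 ≈ 8.888889
chi2 = 1154/45 ≈ 25.644444

25.6444


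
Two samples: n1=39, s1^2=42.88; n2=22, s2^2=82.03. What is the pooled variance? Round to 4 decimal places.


sp^2 = ((n1-1)*s1^2 + (n2-1)*s2^2)/(n1+n2-2)
(n1-1)*s1^2 = 38 * 42.88 = 1629.44
(n2-1)*s2^2 = 21 * 82.03 = 1722.63
numerator = 1629.44 + 1722.63 = 3352.07
n1+n2-2 = 59
sp^2 = 3352.07 / 59 = 335207/5900 ≈ 56.814746

56.8147


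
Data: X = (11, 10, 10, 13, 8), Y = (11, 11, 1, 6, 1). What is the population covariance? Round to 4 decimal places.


Cov = (1/n)*sum((xi-xbar)(yi-ybar))
n = 5, xbar = 52/5 = 10.4, ybar = 30/5 = 6
sum((xi-xbar)(yi-ybar)) = 15
Cov = 15 / 5 = 3

3.0000


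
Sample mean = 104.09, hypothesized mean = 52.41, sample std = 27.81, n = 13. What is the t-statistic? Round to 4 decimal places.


t = (xbar - mu0) / (s/sqrt(n))
xbar - mu0 = 104.09 - 52.41 = 51.68
sqrt(13) ≈ 3.60555128
s/sqrt(n) = 27.81 / 3.60555128 ≈ 7.71310623
t = 51.68 / 7.71310623 ≈ 6.700284

6.7003


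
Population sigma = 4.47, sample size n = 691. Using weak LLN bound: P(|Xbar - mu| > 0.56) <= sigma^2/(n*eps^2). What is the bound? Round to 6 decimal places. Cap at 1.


bound = min(1, sigma^2/(n*eps^2))
sigma^2 = 4.47^2 = 19.9809
n*eps^2 = 691 * 0.56^2 = 691 * 0.3136 = 216.6976
sigma^2/(n*eps^2) = 19.9809 / 216.6976 ≈ 0.09220637

0.092206


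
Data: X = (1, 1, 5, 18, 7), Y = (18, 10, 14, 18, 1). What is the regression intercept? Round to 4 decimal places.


a = ybar - b*xbar, where b = sum((xi-xbar)(yi-ybar)) / sum((xi-xbar)^2)
n = 5, xbar = 32/5 = 6.4, ybar = 61/5 = 12.2
Sxy = sum((xi-xbar)(yi-ybar)) = 38.6
Sxx = sum((xi-xbar)^2) = 195.2
b = Sxy / Sxx = 193/976 ≈ 0.197746
a = 12.2 - 0.197746 * 6.4 = 667/61 ≈ 10.934426

10.9344


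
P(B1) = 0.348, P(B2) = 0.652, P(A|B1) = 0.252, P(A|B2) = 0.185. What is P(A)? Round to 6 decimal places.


P(A) = P(A|B1)*P(B1) + P(A|B2)*P(B2)
P(A|B1)*P(B1) = 0.252 * 0.348 = 0.087696
P(A|B2)*P(B2) = 0.185 * 0.652 = 0.12062
P(A) = 0.087696 + 0.12062 = 0.208316

0.208316


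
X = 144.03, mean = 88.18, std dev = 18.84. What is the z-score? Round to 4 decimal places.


z = (X - mu) / sigma
X - mu = 144.03 - 88.18 = 55.85
z = 55.85 / 18.84 = 5585/1884 ≈ 2.964437

2.9644


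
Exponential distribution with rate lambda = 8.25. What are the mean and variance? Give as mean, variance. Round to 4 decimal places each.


mean = 1/lam, var = 1/lam^2
mean = 1 / 8.25 = 4/33 ≈ 0.121212
lam^2 = 8.25^2 = 68.0625
var = 1 / 68.0625 = 16/1089 ≈ 0.014692

0.1212, 0.0147


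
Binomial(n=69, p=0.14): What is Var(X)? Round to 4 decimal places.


Var = n*p*(1-p) = 69 * 0.14 * 0.86 = 8.3076

8.3076


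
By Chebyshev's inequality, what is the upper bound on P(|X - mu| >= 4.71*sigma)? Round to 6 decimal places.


P <= 1/k^2
k^2 = 4.71^2 = 22.1841
1/k^2 = 1 / 22.1841 ≈ 0.04507733

0.045077


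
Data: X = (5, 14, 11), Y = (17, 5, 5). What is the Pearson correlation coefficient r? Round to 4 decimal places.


r = sum((xi-xbar)(yi-ybar)) / sqrt(sum((xi-xbar)^2) * sum((yi-ybar)^2))
n = 3, xbar = 30/3 = 10, ybar = 27/3 = 9
Sxy = sum((xi-xbar)(yi-ybar)) = -60
Sxx = sum((xi-xbar)^2) = 42
Syy = sum((yi-ybar)^2) = 96
sqrt(Sxx*Syy) ≈ 63.498031
r = Sxy / sqrt(Sxx*Syy) = -60 / 63.498031 ≈ -0.944911

-0.9449


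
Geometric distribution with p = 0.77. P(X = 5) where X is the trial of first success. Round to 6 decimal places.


P = (1-p)^(k-1) * p
(1-p)^(k-1) = 0.23^4 = 0.00279841
P = 0.00279841 * 0.77 ≈ 0.002154776

0.002155


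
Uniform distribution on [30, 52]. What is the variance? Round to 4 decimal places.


Var = (b-a)^2 / 12
(b-a)^2 = (52 - 30)^2 = 484
Var = 484/12 ≈ 40.333333

40.3333


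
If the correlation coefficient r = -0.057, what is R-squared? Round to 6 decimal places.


R^2 = r^2 = (-0.057)^2 = 0.003249

0.003249


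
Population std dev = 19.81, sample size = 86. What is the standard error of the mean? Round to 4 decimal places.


SE = sigma / sqrt(n)
sqrt(86) ≈ 9.273618
SE = 19.81 / 9.273618 ≈ 2.136167

2.1362


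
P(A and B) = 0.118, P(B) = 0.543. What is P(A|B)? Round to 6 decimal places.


P(A|B) = P(A and B) / P(B) = 0.118 / 0.543 = 118/543 ≈ 0.21731123

0.217311


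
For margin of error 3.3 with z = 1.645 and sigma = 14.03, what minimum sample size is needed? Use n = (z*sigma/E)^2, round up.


z*sigma/E = 1.645 * 14.03 / 3.3 ≈ 6.993742
(z*sigma/E)^2 ≈ 48.912433
round up: n = 49

49


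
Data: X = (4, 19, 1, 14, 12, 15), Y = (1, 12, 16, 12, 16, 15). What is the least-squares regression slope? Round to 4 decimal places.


b = sum((xi-xbar)(yi-ybar)) / sum((xi-xbar)^2)
n = 6, xbar = 65/6 ≈ 10.833333, ybar = 72/6 = 12
Sxy = sum((xi-xbar)(yi-ybar)) = 53
Sxx = sum((xi-xbar)^2) = 1433/6 ≈ 238.833333
b = Sxy / Sxx = 318/1433 ≈ 0.221912

0.2219


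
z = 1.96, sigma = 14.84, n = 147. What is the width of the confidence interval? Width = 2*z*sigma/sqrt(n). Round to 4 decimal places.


width = 2*z*sigma/sqrt(n)
2*z*sigma = 2 * 1.96 * 14.84 = 58.1728
sqrt(147) ≈ 12.124356
width = 58.1728 / 12.124356 ≈ 4.798012

4.7980


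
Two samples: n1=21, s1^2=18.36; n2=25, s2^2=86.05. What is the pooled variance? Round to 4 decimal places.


sp^2 = ((n1-1)*s1^2 + (n2-1)*s2^2)/(n1+n2-2)
(n1-1)*s1^2 = 20 * 18.36 = 367.2
(n2-1)*s2^2 = 24 * 86.05 = 2065.2
numerator = 367.2 + 2065.2 = 2432.4
n1+n2-2 = 44
sp^2 = 2432.4 / 44 = 6081/110 ≈ 55.281818

55.2818


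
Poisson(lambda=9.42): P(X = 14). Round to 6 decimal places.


P = e^(-lam) * lam^k / k!
e^(-9.42) ≈ 0.00008108602
lam^k = 9.42^14 ≈ 43322413085404.277627
k! = 14! = 87178291200
P = 0.00008108602 * 43322413085404.277627 / 87178291200 ≈ 0.040295

0.040295


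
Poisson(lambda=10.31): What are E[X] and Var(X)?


E[X] = Var(X) = lambda = 10.31

10.31, 10.31


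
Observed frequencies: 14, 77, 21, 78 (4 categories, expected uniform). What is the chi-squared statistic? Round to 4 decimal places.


chi2 = sum((O-E)^2/E), E = total/4
total = 190, E = 190/4 = 47.5
(14 - 47.5)^2 / 47.5 = 1122.25 / 47.5 = 4489/190 ≈ 23.626316
(77 - 47.5)^2 / 47.5 = 870.25 / 47.5 = 3481/190 ≈ 18.321053
(21 - 47.5)^2 / 47.5 = 702.25 / 47.5 = 2809/190 ≈ 14.784211
(78 - 47.5)^2 / 47.5 = 930.25 / 47.5 = 3721/190 ≈ 19.584211
chi2 = 1450/19 ≈ 76.315789

76.3158


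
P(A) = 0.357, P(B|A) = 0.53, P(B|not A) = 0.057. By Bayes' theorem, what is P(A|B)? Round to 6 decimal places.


P(A|B) = P(B|A)*P(A) / P(B), P(B) = P(B|A)*P(A) + P(B|not A)*P(not A)
P(B|A)*P(A) = 0.53 * 0.357 = 0.18921
P(B|not A)*P(not A) = 0.057 * 0.643 = 0.036651
P(B) = 0.18921 + 0.036651 = 0.225861
P(A|B) = 0.18921 / 0.225861 ≈ 0.83772763

0.837728


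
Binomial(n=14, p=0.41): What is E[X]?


E[X] = n*p = 14 * 0.41 = 5.74

5.74


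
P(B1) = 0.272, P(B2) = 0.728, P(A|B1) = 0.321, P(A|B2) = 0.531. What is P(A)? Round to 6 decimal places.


P(A) = P(A|B1)*P(B1) + P(A|B2)*P(B2)
P(A|B1)*P(B1) = 0.321 * 0.272 = 0.087312
P(A|B2)*P(B2) = 0.531 * 0.728 = 0.386568
P(A) = 0.087312 + 0.386568 = 0.47388

0.473880


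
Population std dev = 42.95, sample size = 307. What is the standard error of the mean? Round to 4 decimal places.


SE = sigma / sqrt(n)
sqrt(307) ≈ 17.521415
SE = 42.95 / 17.521415 ≈ 2.451286

2.4513


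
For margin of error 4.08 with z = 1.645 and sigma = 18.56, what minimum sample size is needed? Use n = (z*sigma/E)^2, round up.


z*sigma/E = 1.645 * 18.56 / 4.08 = 9541/1275 ≈ 7.483137
(z*sigma/E)^2 ≈ 55.997343
round up: n = 56

56


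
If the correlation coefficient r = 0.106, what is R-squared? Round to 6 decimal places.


R^2 = r^2 = (0.106)^2 = 0.011236

0.011236


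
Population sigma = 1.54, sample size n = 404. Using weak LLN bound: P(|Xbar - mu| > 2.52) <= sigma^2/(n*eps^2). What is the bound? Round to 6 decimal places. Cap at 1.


bound = min(1, sigma^2/(n*eps^2))
sigma^2 = 1.54^2 = 2.3716
n*eps^2 = 404 * 2.52^2 = 404 * 6.3504 = 2565.5616
sigma^2/(n*eps^2) = 2.3716 / 2565.5616 ≈ 0.00092440

0.000924


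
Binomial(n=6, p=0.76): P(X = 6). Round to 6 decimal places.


P = C(n,k) * p^k * (1-p)^(n-k)
C(6,6) = 1
p^k = 0.76^6 ≈ 0.1926999
(1-p)^(n-k) = 0.24^0 = 1
P = 1 * 0.1926999 * 1 ≈ 0.192700

0.192700


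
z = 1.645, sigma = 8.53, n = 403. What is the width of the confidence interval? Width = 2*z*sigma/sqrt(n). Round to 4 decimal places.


width = 2*z*sigma/sqrt(n)
2*z*sigma = 2 * 1.645 * 8.53 = 28.0637
sqrt(403) ≈ 20.074860
width = 28.0637 / 20.074860 ≈ 1.397952

1.3980


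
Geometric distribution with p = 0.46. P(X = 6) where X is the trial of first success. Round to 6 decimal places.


P = (1-p)^(k-1) * p
(1-p)^(k-1) = 0.54^5 ≈ 0.04591650
P = 0.04591650 * 0.46 ≈ 0.02112159

0.021122


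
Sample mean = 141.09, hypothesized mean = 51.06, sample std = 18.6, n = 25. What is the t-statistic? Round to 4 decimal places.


t = (xbar - mu0) / (s/sqrt(n))
xbar - mu0 = 141.09 - 51.06 = 90.03
sqrt(25) = 5
s/sqrt(n) = 18.6 / 5 = 3.72
t = 90.03 / 3.72 = 3001/124 ≈ 24.201613

24.2016


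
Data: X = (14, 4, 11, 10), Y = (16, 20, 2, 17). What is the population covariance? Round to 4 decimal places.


Cov = (1/n)*sum((xi-xbar)(yi-ybar))
n = 4, xbar = 39/4 = 9.75, ybar = 55/4 = 13.75
sum((xi-xbar)(yi-ybar)) = -40.25
Cov = -40.25 / 4 = -10.0625

-10.0625


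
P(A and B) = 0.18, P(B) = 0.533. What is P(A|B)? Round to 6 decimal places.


P(A|B) = P(A and B) / P(B) = 0.18 / 0.533 = 180/533 ≈ 0.33771107

0.337711


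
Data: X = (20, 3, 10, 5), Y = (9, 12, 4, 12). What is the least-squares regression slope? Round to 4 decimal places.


b = sum((xi-xbar)(yi-ybar)) / sum((xi-xbar)^2)
n = 4, xbar = 38/4 = 9.5, ybar = 37/4 = 9.25
Sxy = sum((xi-xbar)(yi-ybar)) = -35.5
Sxx = sum((xi-xbar)^2) = 173
b = Sxy / Sxx = -71/346 ≈ -0.205202

-0.2052


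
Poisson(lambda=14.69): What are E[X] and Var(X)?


E[X] = Var(X) = lambda = 14.69

14.69, 14.69


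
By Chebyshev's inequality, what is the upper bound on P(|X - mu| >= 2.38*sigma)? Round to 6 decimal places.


P <= 1/k^2
k^2 = 2.38^2 = 5.6644
1/k^2 = 1 / 5.6644 ≈ 0.17654120

0.176541


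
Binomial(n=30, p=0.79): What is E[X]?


E[X] = n*p = 30 * 0.79 = 23.7

23.7


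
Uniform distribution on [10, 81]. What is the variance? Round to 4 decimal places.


Var = (b-a)^2 / 12
(b-a)^2 = (81 - 10)^2 = 5041
Var = 5041/12 ≈ 420.083333

420.0833


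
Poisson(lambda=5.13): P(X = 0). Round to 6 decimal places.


P = e^(-lam) * lam^k / k!
e^(-5.13) ≈ 0.005916560
lam^k = 5.13^0 = 1
k! = 0! = 1
P = 0.005916560 * 1 / 1 ≈ 0.005917

0.005917


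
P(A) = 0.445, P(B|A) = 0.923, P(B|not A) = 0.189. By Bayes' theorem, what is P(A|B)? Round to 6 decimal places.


P(A|B) = P(B|A)*P(A) / P(B), P(B) = P(B|A)*P(A) + P(B|not A)*P(not A)
P(B|A)*P(A) = 0.923 * 0.445 = 0.410735
P(B|not A)*P(not A) = 0.189 * 0.555 = 0.104895
P(B) = 0.410735 + 0.104895 = 0.51563
P(A|B) = 0.410735 / 0.51563 ≈ 0.79656925

0.796569


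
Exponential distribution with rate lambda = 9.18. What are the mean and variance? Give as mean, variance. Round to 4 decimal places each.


mean = 1/lam, var = 1/lam^2
mean = 1 / 9.18 = 50/459 ≈ 0.108932
lam^2 = 9.18^2 = 84.2724
var = 1 / 84.2724 ≈ 0.011866

0.1089, 0.0119


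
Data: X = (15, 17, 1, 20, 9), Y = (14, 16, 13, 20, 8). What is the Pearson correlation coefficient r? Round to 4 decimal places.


r = sum((xi-xbar)(yi-ybar)) / sqrt(sum((xi-xbar)^2) * sum((yi-ybar)^2))
n = 5, xbar = 62/5 = 12.4, ybar = 71/5 = 14.2
Sxy = sum((xi-xbar)(yi-ybar)) = 86.6
Sxx = sum((xi-xbar)^2) = 227.2
Syy = sum((yi-ybar)^2) = 76.8
sqrt(Sxx*Syy) ≈ 132.094512
r = Sxy / sqrt(Sxx*Syy) = 86.6 / 132.094512 ≈ 0.655591

0.6556


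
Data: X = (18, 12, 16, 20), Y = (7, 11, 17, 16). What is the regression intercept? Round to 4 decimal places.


a = ybar - b*xbar, where b = sum((xi-xbar)(yi-ybar)) / sum((xi-xbar)^2)
n = 4, xbar = 66/4 = 16.5, ybar = 51/4 = 12.75
Sxy = sum((xi-xbar)(yi-ybar)) = 8.5
Sxx = sum((xi-xbar)^2) = 35
b = Sxy / Sxx = 17/70 ≈ 0.242857
a = 12.75 - 0.242857 * 16.5 = 306/35 ≈ 8.742857

8.7429


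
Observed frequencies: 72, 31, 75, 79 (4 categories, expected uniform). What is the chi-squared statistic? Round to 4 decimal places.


chi2 = sum((O-E)^2/E), E = total/4
total = 257, E = 257/4 = 64.25
(72 - 64.25)^2 / 64.25 = 60.0625 / 64.25 = 961/1028 ≈ 0.934825
(31 - 64.25)^2 / 64.25 = 1105.5625 / 64.25 = 17689/1028 ≈ 17.207198
(75 - 64.25)^2 / 64.25 = 115.5625 / 64.25 = 1849/1028 ≈ 1.798638
(79 - 64.25)^2 / 64.25 = 217.5625 / 64.25 = 3481/1028 ≈ 3.386187
chi2 = 5995/257 ≈ 23.326848

23.3268
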